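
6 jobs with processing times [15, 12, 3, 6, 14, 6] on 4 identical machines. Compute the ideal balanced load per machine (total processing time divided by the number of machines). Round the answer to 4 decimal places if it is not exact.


Total processing time = 15 + 12 + 3 + 6 + 14 + 6 = 56
Number of machines = 4
Ideal balanced load = 56 / 4 = 14.0

14.0


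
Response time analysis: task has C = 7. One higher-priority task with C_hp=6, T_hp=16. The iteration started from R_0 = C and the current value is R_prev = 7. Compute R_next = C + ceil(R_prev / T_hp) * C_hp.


R_next = C + ceil(R_prev / T_hp) * C_hp
ceil(7 / 16) = ceil(0.4375) = 1
Interference = 1 * 6 = 6
R_next = 7 + 6 = 13

13


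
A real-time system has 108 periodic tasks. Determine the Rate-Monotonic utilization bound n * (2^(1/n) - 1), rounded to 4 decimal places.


Compute 2^(1/108) = 1.0064386691
Subtract 1: 1.0064386691 - 1 = 0.0064386691
Multiply by n: 108 * 0.0064386691 = 0.6953762628
Round to 4 dp: 0.6954

0.6954


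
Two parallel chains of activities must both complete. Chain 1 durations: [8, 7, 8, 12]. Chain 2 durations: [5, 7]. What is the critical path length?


Path A total = 8 + 7 + 8 + 12 = 35
Path B total = 5 + 7 = 12
Critical path = longest path = max(35, 12) = 35

35


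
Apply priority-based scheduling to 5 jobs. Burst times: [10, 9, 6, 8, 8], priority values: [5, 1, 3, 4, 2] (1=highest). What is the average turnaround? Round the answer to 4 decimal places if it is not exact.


Sort by priority (ascending = highest first):
Order: [(1, 9), (2, 8), (3, 6), (4, 8), (5, 10)]
Completion times:
  Priority 1, burst=9, C=9
  Priority 2, burst=8, C=17
  Priority 3, burst=6, C=23
  Priority 4, burst=8, C=31
  Priority 5, burst=10, C=41
Average turnaround = 121/5 = 24.2

24.2


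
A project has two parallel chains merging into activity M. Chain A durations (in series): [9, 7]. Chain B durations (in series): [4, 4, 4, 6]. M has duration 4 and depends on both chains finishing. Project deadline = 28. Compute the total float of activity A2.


Forward pass: ES(A2) = sum of predecessors on chain A = 9
EF = ES + duration = 9 + 7 = 16
Backward pass: LF(M) = deadline = 28; LS(M) = 28 - 4 = 24
LF(A2) = LS(M) - sum(successors on chain A) = 24 - 0 = 24
LS = LF - duration = 24 - 7 = 17
Total float = LS - ES = 17 - 9 = 8

8


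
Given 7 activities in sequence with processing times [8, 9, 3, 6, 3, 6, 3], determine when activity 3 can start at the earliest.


Activity 3 starts after activities 1 through 2 complete.
Predecessor durations: [8, 9]
ES = 8 + 9 = 17

17


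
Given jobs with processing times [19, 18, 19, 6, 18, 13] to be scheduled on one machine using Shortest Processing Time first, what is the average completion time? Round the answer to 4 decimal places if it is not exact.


Sort jobs by processing time (SPT order): [6, 13, 18, 18, 19, 19]
Compute completion times sequentially:
  Job 1: processing = 6, completes at 6
  Job 2: processing = 13, completes at 19
  Job 3: processing = 18, completes at 37
  Job 4: processing = 18, completes at 55
  Job 5: processing = 19, completes at 74
  Job 6: processing = 19, completes at 93
Sum of completion times = 284
Average completion time = 284/6 = 47.3333

47.3333


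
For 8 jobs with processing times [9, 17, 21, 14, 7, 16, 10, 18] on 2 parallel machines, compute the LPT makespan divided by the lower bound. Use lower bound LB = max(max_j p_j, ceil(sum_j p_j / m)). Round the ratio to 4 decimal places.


LPT order: [21, 18, 17, 16, 14, 10, 9, 7]
Machine loads after assignment: [56, 56]
LPT makespan = 56
Lower bound = max(max_job, ceil(total/2)) = max(21, 56) = 56
Ratio = 56 / 56 = 1.0

1.0


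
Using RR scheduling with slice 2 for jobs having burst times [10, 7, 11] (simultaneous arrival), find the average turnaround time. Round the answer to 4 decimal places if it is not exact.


Time quantum = 2
Execution trace:
  J1 runs 2 units, time = 2
  J2 runs 2 units, time = 4
  J3 runs 2 units, time = 6
  J1 runs 2 units, time = 8
  J2 runs 2 units, time = 10
  J3 runs 2 units, time = 12
  J1 runs 2 units, time = 14
  J2 runs 2 units, time = 16
  J3 runs 2 units, time = 18
  J1 runs 2 units, time = 20
  J2 runs 1 units, time = 21
  J3 runs 2 units, time = 23
  J1 runs 2 units, time = 25
  J3 runs 2 units, time = 27
  J3 runs 1 units, time = 28
Finish times: [25, 21, 28]
Average turnaround = 74/3 = 24.6667

24.6667


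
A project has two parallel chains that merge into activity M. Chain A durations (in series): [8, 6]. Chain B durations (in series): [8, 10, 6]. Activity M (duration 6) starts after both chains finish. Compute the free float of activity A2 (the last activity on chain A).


ES(A2) = sum of predecessors on chain A = 8
EF(A2) = ES + duration = 8 + 6 = 14
Successor of A2 is M. ES(M) = max(sum(A), sum(B)) = max(14, 24) = 24
Free float = ES(successor) - EF(current) = 24 - 14 = 10

10


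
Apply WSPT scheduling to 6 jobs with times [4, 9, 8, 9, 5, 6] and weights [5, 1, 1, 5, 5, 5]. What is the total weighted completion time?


Compute p/w ratios and sort ascending (WSPT): [(4, 5), (5, 5), (6, 5), (9, 5), (8, 1), (9, 1)]
Compute weighted completion times:
  Job (p=4,w=5): C=4, w*C=5*4=20
  Job (p=5,w=5): C=9, w*C=5*9=45
  Job (p=6,w=5): C=15, w*C=5*15=75
  Job (p=9,w=5): C=24, w*C=5*24=120
  Job (p=8,w=1): C=32, w*C=1*32=32
  Job (p=9,w=1): C=41, w*C=1*41=41
Total weighted completion time = 333

333


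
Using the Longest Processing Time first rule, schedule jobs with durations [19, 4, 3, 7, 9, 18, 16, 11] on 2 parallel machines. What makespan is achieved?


Sort jobs in decreasing order (LPT): [19, 18, 16, 11, 9, 7, 4, 3]
Assign each job to the least loaded machine:
  Machine 1: jobs [19, 11, 9, 4], load = 43
  Machine 2: jobs [18, 16, 7, 3], load = 44
Makespan = max load = 44

44


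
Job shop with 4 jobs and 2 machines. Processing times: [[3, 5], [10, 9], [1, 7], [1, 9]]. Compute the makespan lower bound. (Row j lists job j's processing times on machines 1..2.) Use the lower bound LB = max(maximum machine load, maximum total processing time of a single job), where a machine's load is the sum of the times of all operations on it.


Machine loads:
  Machine 1: 3 + 10 + 1 + 1 = 15
  Machine 2: 5 + 9 + 7 + 9 = 30
Max machine load = 30
Job totals:
  Job 1: 8
  Job 2: 19
  Job 3: 8
  Job 4: 10
Max job total = 19
Lower bound = max(30, 19) = 30

30


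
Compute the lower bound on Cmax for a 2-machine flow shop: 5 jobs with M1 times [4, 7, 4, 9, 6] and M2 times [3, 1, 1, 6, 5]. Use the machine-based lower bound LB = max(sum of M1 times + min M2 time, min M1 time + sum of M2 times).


LB1 = sum(M1 times) + min(M2 times) = 30 + 1 = 31
LB2 = min(M1 times) + sum(M2 times) = 4 + 16 = 20
Lower bound = max(LB1, LB2) = max(31, 20) = 31

31


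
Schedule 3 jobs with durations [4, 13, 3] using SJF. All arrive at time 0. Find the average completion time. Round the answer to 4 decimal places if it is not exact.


SJF order (ascending): [3, 4, 13]
Completion times:
  Job 1: burst=3, C=3
  Job 2: burst=4, C=7
  Job 3: burst=13, C=20
Average completion = 30/3 = 10.0

10.0


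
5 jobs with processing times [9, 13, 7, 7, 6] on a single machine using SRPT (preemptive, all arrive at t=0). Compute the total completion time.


Since all jobs arrive at t=0, SRPT equals SPT ordering.
SPT order: [6, 7, 7, 9, 13]
Completion times:
  Job 1: p=6, C=6
  Job 2: p=7, C=13
  Job 3: p=7, C=20
  Job 4: p=9, C=29
  Job 5: p=13, C=42
Total completion time = 6 + 13 + 20 + 29 + 42 = 110

110


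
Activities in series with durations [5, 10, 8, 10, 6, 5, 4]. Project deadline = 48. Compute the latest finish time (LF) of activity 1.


LF(activity 1) = deadline - sum of successor durations
Successors: activities 2 through 7 with durations [10, 8, 10, 6, 5, 4]
Sum of successor durations = 43
LF = 48 - 43 = 5

5


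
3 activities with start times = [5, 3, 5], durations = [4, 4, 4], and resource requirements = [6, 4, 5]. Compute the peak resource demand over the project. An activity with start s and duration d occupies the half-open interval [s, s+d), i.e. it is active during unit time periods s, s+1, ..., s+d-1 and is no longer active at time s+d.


Each activity i is active on [start_i, start_i + duration_i).
Compute total resource usage per time slot:
  t=0: active resources = [], total = 0
  t=1: active resources = [], total = 0
  t=2: active resources = [], total = 0
  t=3: active resources = [4], total = 4
  t=4: active resources = [4], total = 4
  t=5: active resources = [6, 4, 5], total = 15
  t=6: active resources = [6, 4, 5], total = 15
  t=7: active resources = [6, 5], total = 11
  t=8: active resources = [6, 5], total = 11
Peak resource demand = 15

15


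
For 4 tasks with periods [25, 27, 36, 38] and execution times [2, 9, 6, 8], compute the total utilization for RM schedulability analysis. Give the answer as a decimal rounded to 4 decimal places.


Compute individual utilizations (exact fractions):
  Task 1: C/T = 2/25 (approx. 0.08)
  Task 2: C/T = 9/27 = 1/3 (approx. 0.3333)
  Task 3: C/T = 6/36 = 1/6 (approx. 0.1667)
  Task 4: C/T = 8/38 = 4/19 (approx. 0.2105)
Total utilization U = 2/25 + 1/3 + 1/6 + 4/19 = 751/950
Rounded to 4 decimal places: U = 0.7905
RM (Liu & Layland) bound for 4 tasks = 0.756828; compare with U = 751/950 (approx. 0.790526)
bound < U <= 1, so the RM sufficient condition is not met (inconclusive; an exact test such as response-time analysis is needed).

0.7905


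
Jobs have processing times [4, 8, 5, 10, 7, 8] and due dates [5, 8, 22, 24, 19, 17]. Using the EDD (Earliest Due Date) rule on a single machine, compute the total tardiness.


Sort by due date (EDD order): [(4, 5), (8, 8), (8, 17), (7, 19), (5, 22), (10, 24)]
Compute completion times and tardiness:
  Job 1: p=4, d=5, C=4, tardiness=max(0,4-5)=0
  Job 2: p=8, d=8, C=12, tardiness=max(0,12-8)=4
  Job 3: p=8, d=17, C=20, tardiness=max(0,20-17)=3
  Job 4: p=7, d=19, C=27, tardiness=max(0,27-19)=8
  Job 5: p=5, d=22, C=32, tardiness=max(0,32-22)=10
  Job 6: p=10, d=24, C=42, tardiness=max(0,42-24)=18
Total tardiness = 43

43


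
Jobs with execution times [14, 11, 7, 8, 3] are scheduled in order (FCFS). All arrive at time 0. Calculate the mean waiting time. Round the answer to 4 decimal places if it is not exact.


FCFS order (as given): [14, 11, 7, 8, 3]
Waiting times:
  Job 1: wait = 0
  Job 2: wait = 14
  Job 3: wait = 25
  Job 4: wait = 32
  Job 5: wait = 40
Sum of waiting times = 111
Average waiting time = 111/5 = 22.2

22.2


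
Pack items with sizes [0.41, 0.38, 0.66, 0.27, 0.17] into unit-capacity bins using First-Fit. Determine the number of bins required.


Place items sequentially using First-Fit:
  Item 0.41 -> new Bin 1
  Item 0.38 -> Bin 1 (now 0.79)
  Item 0.66 -> new Bin 2
  Item 0.27 -> Bin 2 (now 0.93)
  Item 0.17 -> Bin 1 (now 0.96)
Total bins used = 2

2


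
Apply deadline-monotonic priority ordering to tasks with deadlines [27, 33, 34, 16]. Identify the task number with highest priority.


Sort tasks by relative deadline (ascending):
  Task 4: deadline = 16
  Task 1: deadline = 27
  Task 2: deadline = 33
  Task 3: deadline = 34
Priority order (highest first): [4, 1, 2, 3]
Highest priority task = 4

4


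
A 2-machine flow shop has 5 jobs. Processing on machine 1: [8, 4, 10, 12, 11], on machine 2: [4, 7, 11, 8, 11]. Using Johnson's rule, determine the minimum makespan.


Apply Johnson's rule:
  Group 1 (a <= b): [(2, 4, 7), (3, 10, 11), (5, 11, 11)]
  Group 2 (a > b): [(4, 12, 8), (1, 8, 4)]
Optimal job order: [2, 3, 5, 4, 1]
Schedule:
  Job 2: M1 done at 4, M2 done at 11
  Job 3: M1 done at 14, M2 done at 25
  Job 5: M1 done at 25, M2 done at 36
  Job 4: M1 done at 37, M2 done at 45
  Job 1: M1 done at 45, M2 done at 49
Makespan = 49

49


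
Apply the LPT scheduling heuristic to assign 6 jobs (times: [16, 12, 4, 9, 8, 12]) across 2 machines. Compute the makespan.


Sort jobs in decreasing order (LPT): [16, 12, 12, 9, 8, 4]
Assign each job to the least loaded machine:
  Machine 1: jobs [16, 9, 4], load = 29
  Machine 2: jobs [12, 12, 8], load = 32
Makespan = max load = 32

32


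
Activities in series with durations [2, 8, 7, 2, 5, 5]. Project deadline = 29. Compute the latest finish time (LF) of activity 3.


LF(activity 3) = deadline - sum of successor durations
Successors: activities 4 through 6 with durations [2, 5, 5]
Sum of successor durations = 12
LF = 29 - 12 = 17

17


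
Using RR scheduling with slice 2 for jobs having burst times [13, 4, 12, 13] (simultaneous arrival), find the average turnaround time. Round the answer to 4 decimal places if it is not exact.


Time quantum = 2
Execution trace:
  J1 runs 2 units, time = 2
  J2 runs 2 units, time = 4
  J3 runs 2 units, time = 6
  J4 runs 2 units, time = 8
  J1 runs 2 units, time = 10
  J2 runs 2 units, time = 12
  J3 runs 2 units, time = 14
  J4 runs 2 units, time = 16
  J1 runs 2 units, time = 18
  J3 runs 2 units, time = 20
  J4 runs 2 units, time = 22
  J1 runs 2 units, time = 24
  J3 runs 2 units, time = 26
  J4 runs 2 units, time = 28
  J1 runs 2 units, time = 30
  J3 runs 2 units, time = 32
  J4 runs 2 units, time = 34
  J1 runs 2 units, time = 36
  J3 runs 2 units, time = 38
  J4 runs 2 units, time = 40
  J1 runs 1 units, time = 41
  J4 runs 1 units, time = 42
Finish times: [41, 12, 38, 42]
Average turnaround = 133/4 = 33.25

33.25


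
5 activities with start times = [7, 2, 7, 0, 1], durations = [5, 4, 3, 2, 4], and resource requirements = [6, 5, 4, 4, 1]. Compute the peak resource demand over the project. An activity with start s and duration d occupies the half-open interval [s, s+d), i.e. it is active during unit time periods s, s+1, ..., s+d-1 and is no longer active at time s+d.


Each activity i is active on [start_i, start_i + duration_i).
Compute total resource usage per time slot:
  t=0: active resources = [4], total = 4
  t=1: active resources = [4, 1], total = 5
  t=2: active resources = [5, 1], total = 6
  t=3: active resources = [5, 1], total = 6
  t=4: active resources = [5, 1], total = 6
  t=5: active resources = [5], total = 5
  t=6: active resources = [], total = 0
  t=7: active resources = [6, 4], total = 10
  t=8: active resources = [6, 4], total = 10
  t=9: active resources = [6, 4], total = 10
  t=10: active resources = [6], total = 6
  t=11: active resources = [6], total = 6
Peak resource demand = 10

10


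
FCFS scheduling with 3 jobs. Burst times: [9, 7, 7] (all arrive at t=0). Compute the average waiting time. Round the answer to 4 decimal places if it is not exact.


FCFS order (as given): [9, 7, 7]
Waiting times:
  Job 1: wait = 0
  Job 2: wait = 9
  Job 3: wait = 16
Sum of waiting times = 25
Average waiting time = 25/3 = 8.3333

8.3333


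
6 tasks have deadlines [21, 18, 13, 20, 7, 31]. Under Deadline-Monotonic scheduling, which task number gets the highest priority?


Sort tasks by relative deadline (ascending):
  Task 5: deadline = 7
  Task 3: deadline = 13
  Task 2: deadline = 18
  Task 4: deadline = 20
  Task 1: deadline = 21
  Task 6: deadline = 31
Priority order (highest first): [5, 3, 2, 4, 1, 6]
Highest priority task = 5

5


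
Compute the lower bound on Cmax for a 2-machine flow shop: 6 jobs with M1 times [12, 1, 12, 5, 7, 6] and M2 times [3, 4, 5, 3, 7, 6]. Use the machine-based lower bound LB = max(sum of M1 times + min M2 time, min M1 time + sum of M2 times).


LB1 = sum(M1 times) + min(M2 times) = 43 + 3 = 46
LB2 = min(M1 times) + sum(M2 times) = 1 + 28 = 29
Lower bound = max(LB1, LB2) = max(46, 29) = 46

46


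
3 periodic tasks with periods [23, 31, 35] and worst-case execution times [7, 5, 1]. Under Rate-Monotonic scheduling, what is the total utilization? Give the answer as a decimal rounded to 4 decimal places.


Compute individual utilizations (exact fractions):
  Task 1: C/T = 7/23 (approx. 0.3043)
  Task 2: C/T = 5/31 (approx. 0.1613)
  Task 3: C/T = 1/35 (approx. 0.0286)
Total utilization U = 7/23 + 5/31 + 1/35 = 12333/24955
Rounded to 4 decimal places: U = 0.4942
RM (Liu & Layland) bound for 3 tasks = 0.779763; compare with U = 12333/24955 (approx. 0.494210)
U <= bound, so schedulable by RM sufficient condition.

0.4942


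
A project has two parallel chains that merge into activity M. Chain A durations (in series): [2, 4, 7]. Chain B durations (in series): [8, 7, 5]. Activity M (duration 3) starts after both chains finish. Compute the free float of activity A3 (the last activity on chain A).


ES(A3) = sum of predecessors on chain A = 6
EF(A3) = ES + duration = 6 + 7 = 13
Successor of A3 is M. ES(M) = max(sum(A), sum(B)) = max(13, 20) = 20
Free float = ES(successor) - EF(current) = 20 - 13 = 7

7


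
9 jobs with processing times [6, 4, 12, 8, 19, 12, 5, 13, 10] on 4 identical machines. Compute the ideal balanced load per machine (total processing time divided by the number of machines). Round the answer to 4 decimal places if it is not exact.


Total processing time = 6 + 4 + 12 + 8 + 19 + 12 + 5 + 13 + 10 = 89
Number of machines = 4
Ideal balanced load = 89 / 4 = 22.25

22.25


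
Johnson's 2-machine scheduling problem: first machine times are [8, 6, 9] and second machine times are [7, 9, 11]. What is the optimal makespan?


Apply Johnson's rule:
  Group 1 (a <= b): [(2, 6, 9), (3, 9, 11)]
  Group 2 (a > b): [(1, 8, 7)]
Optimal job order: [2, 3, 1]
Schedule:
  Job 2: M1 done at 6, M2 done at 15
  Job 3: M1 done at 15, M2 done at 26
  Job 1: M1 done at 23, M2 done at 33
Makespan = 33

33


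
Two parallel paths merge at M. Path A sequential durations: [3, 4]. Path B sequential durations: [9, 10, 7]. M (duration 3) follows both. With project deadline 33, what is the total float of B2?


Forward pass: ES(B2) = sum of predecessors on chain B = 9
EF = ES + duration = 9 + 10 = 19
Backward pass: LF(M) = deadline = 33; LS(M) = 33 - 3 = 30
LF(B2) = LS(M) - sum(successors on chain B) = 30 - 7 = 23
LS = LF - duration = 23 - 10 = 13
Total float = LS - ES = 13 - 9 = 4

4


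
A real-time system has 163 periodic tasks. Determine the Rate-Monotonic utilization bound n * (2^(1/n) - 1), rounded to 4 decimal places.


Compute 2^(1/163) = 1.0042614911
Subtract 1: 1.0042614911 - 1 = 0.0042614911
Multiply by n: 163 * 0.0042614911 = 0.6946230493
Round to 4 dp: 0.6946

0.6946


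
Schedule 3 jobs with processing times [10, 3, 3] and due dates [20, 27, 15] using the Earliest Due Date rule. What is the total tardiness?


Sort by due date (EDD order): [(3, 15), (10, 20), (3, 27)]
Compute completion times and tardiness:
  Job 1: p=3, d=15, C=3, tardiness=max(0,3-15)=0
  Job 2: p=10, d=20, C=13, tardiness=max(0,13-20)=0
  Job 3: p=3, d=27, C=16, tardiness=max(0,16-27)=0
Total tardiness = 0

0


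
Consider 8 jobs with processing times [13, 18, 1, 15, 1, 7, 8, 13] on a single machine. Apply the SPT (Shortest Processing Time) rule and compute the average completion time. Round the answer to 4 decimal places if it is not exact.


Sort jobs by processing time (SPT order): [1, 1, 7, 8, 13, 13, 15, 18]
Compute completion times sequentially:
  Job 1: processing = 1, completes at 1
  Job 2: processing = 1, completes at 2
  Job 3: processing = 7, completes at 9
  Job 4: processing = 8, completes at 17
  Job 5: processing = 13, completes at 30
  Job 6: processing = 13, completes at 43
  Job 7: processing = 15, completes at 58
  Job 8: processing = 18, completes at 76
Sum of completion times = 236
Average completion time = 236/8 = 29.5

29.5


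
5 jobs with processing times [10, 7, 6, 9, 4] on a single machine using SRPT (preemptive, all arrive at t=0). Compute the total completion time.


Since all jobs arrive at t=0, SRPT equals SPT ordering.
SPT order: [4, 6, 7, 9, 10]
Completion times:
  Job 1: p=4, C=4
  Job 2: p=6, C=10
  Job 3: p=7, C=17
  Job 4: p=9, C=26
  Job 5: p=10, C=36
Total completion time = 4 + 10 + 17 + 26 + 36 = 93

93


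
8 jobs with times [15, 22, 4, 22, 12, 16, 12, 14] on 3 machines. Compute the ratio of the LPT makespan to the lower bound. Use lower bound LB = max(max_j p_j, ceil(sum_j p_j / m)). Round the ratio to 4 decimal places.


LPT order: [22, 22, 16, 15, 14, 12, 12, 4]
Machine loads after assignment: [36, 38, 43]
LPT makespan = 43
Lower bound = max(max_job, ceil(total/3)) = max(22, 39) = 39
Ratio = 43 / 39 = 1.1026

1.1026


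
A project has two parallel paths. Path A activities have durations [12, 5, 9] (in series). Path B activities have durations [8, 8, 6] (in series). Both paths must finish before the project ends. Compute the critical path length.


Path A total = 12 + 5 + 9 = 26
Path B total = 8 + 8 + 6 = 22
Critical path = longest path = max(26, 22) = 26

26


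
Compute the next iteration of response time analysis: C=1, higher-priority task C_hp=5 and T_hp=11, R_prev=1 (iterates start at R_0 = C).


R_next = C + ceil(R_prev / T_hp) * C_hp
ceil(1 / 11) = ceil(0.0909) = 1
Interference = 1 * 5 = 5
R_next = 1 + 5 = 6

6


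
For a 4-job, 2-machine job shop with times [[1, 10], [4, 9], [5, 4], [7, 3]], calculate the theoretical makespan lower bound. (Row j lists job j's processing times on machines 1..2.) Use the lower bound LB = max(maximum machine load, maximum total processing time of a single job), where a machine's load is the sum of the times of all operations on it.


Machine loads:
  Machine 1: 1 + 4 + 5 + 7 = 17
  Machine 2: 10 + 9 + 4 + 3 = 26
Max machine load = 26
Job totals:
  Job 1: 11
  Job 2: 13
  Job 3: 9
  Job 4: 10
Max job total = 13
Lower bound = max(26, 13) = 26

26


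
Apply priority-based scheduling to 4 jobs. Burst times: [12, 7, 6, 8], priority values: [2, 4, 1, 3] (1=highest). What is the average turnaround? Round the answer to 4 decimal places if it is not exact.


Sort by priority (ascending = highest first):
Order: [(1, 6), (2, 12), (3, 8), (4, 7)]
Completion times:
  Priority 1, burst=6, C=6
  Priority 2, burst=12, C=18
  Priority 3, burst=8, C=26
  Priority 4, burst=7, C=33
Average turnaround = 83/4 = 20.75

20.75


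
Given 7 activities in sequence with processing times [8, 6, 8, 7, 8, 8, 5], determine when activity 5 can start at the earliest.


Activity 5 starts after activities 1 through 4 complete.
Predecessor durations: [8, 6, 8, 7]
ES = 8 + 6 + 8 + 7 = 29

29


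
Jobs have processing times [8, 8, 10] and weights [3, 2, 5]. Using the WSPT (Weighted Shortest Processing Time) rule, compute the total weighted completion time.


Compute p/w ratios and sort ascending (WSPT): [(10, 5), (8, 3), (8, 2)]
Compute weighted completion times:
  Job (p=10,w=5): C=10, w*C=5*10=50
  Job (p=8,w=3): C=18, w*C=3*18=54
  Job (p=8,w=2): C=26, w*C=2*26=52
Total weighted completion time = 156

156


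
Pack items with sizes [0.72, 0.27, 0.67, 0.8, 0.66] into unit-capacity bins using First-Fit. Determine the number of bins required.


Place items sequentially using First-Fit:
  Item 0.72 -> new Bin 1
  Item 0.27 -> Bin 1 (now 0.99)
  Item 0.67 -> new Bin 2
  Item 0.8 -> new Bin 3
  Item 0.66 -> new Bin 4
Total bins used = 4

4


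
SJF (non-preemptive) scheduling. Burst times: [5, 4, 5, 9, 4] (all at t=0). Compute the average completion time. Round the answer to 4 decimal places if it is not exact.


SJF order (ascending): [4, 4, 5, 5, 9]
Completion times:
  Job 1: burst=4, C=4
  Job 2: burst=4, C=8
  Job 3: burst=5, C=13
  Job 4: burst=5, C=18
  Job 5: burst=9, C=27
Average completion = 70/5 = 14.0

14.0


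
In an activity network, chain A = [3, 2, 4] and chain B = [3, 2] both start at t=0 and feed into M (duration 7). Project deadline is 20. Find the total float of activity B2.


Forward pass: ES(B2) = sum of predecessors on chain B = 3
EF = ES + duration = 3 + 2 = 5
Backward pass: LF(M) = deadline = 20; LS(M) = 20 - 7 = 13
LF(B2) = LS(M) - sum(successors on chain B) = 13 - 0 = 13
LS = LF - duration = 13 - 2 = 11
Total float = LS - ES = 11 - 3 = 8

8


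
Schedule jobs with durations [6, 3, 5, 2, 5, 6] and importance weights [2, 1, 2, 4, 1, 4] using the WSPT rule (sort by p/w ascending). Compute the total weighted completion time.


Compute p/w ratios and sort ascending (WSPT): [(2, 4), (6, 4), (5, 2), (6, 2), (3, 1), (5, 1)]
Compute weighted completion times:
  Job (p=2,w=4): C=2, w*C=4*2=8
  Job (p=6,w=4): C=8, w*C=4*8=32
  Job (p=5,w=2): C=13, w*C=2*13=26
  Job (p=6,w=2): C=19, w*C=2*19=38
  Job (p=3,w=1): C=22, w*C=1*22=22
  Job (p=5,w=1): C=27, w*C=1*27=27
Total weighted completion time = 153

153


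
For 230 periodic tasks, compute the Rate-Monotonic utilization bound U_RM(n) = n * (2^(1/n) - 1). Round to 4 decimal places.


Compute 2^(1/230) = 1.0030182291
Subtract 1: 1.0030182291 - 1 = 0.0030182291
Multiply by n: 230 * 0.0030182291 = 0.6941926930
Round to 4 dp: 0.6942

0.6942


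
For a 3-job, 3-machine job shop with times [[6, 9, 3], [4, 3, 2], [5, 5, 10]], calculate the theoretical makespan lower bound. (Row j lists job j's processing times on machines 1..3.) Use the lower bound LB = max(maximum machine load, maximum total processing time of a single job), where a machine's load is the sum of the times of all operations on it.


Machine loads:
  Machine 1: 6 + 4 + 5 = 15
  Machine 2: 9 + 3 + 5 = 17
  Machine 3: 3 + 2 + 10 = 15
Max machine load = 17
Job totals:
  Job 1: 18
  Job 2: 9
  Job 3: 20
Max job total = 20
Lower bound = max(17, 20) = 20

20


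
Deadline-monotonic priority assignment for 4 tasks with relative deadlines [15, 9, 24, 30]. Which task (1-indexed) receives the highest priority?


Sort tasks by relative deadline (ascending):
  Task 2: deadline = 9
  Task 1: deadline = 15
  Task 3: deadline = 24
  Task 4: deadline = 30
Priority order (highest first): [2, 1, 3, 4]
Highest priority task = 2

2


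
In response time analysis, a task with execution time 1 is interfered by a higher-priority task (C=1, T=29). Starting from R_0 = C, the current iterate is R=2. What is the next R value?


R_next = C + ceil(R_prev / T_hp) * C_hp
ceil(2 / 29) = ceil(0.069) = 1
Interference = 1 * 1 = 1
R_next = 1 + 1 = 2
R_next = R_prev, so the iteration has converged (response time = 2).

2


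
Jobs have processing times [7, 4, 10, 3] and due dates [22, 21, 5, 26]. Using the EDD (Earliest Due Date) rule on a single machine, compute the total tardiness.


Sort by due date (EDD order): [(10, 5), (4, 21), (7, 22), (3, 26)]
Compute completion times and tardiness:
  Job 1: p=10, d=5, C=10, tardiness=max(0,10-5)=5
  Job 2: p=4, d=21, C=14, tardiness=max(0,14-21)=0
  Job 3: p=7, d=22, C=21, tardiness=max(0,21-22)=0
  Job 4: p=3, d=26, C=24, tardiness=max(0,24-26)=0
Total tardiness = 5

5


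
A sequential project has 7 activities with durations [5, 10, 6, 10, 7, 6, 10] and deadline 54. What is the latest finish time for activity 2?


LF(activity 2) = deadline - sum of successor durations
Successors: activities 3 through 7 with durations [6, 10, 7, 6, 10]
Sum of successor durations = 39
LF = 54 - 39 = 15

15


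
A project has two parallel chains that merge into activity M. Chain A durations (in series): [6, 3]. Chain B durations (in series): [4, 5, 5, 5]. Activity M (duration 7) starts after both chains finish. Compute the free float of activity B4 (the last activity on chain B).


ES(B4) = sum of predecessors on chain B = 14
EF(B4) = ES + duration = 14 + 5 = 19
Successor of B4 is M. ES(M) = max(sum(A), sum(B)) = max(9, 19) = 19
Free float = ES(successor) - EF(current) = 19 - 19 = 0

0


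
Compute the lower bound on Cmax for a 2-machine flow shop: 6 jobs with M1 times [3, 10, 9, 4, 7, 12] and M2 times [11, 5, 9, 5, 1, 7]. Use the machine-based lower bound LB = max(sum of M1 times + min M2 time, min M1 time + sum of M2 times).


LB1 = sum(M1 times) + min(M2 times) = 45 + 1 = 46
LB2 = min(M1 times) + sum(M2 times) = 3 + 38 = 41
Lower bound = max(LB1, LB2) = max(46, 41) = 46

46


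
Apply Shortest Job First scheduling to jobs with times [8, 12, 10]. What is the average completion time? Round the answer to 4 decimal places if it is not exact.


SJF order (ascending): [8, 10, 12]
Completion times:
  Job 1: burst=8, C=8
  Job 2: burst=10, C=18
  Job 3: burst=12, C=30
Average completion = 56/3 = 18.6667

18.6667


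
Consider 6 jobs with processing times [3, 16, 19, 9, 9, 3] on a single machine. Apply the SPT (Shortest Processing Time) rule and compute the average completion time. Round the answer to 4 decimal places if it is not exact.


Sort jobs by processing time (SPT order): [3, 3, 9, 9, 16, 19]
Compute completion times sequentially:
  Job 1: processing = 3, completes at 3
  Job 2: processing = 3, completes at 6
  Job 3: processing = 9, completes at 15
  Job 4: processing = 9, completes at 24
  Job 5: processing = 16, completes at 40
  Job 6: processing = 19, completes at 59
Sum of completion times = 147
Average completion time = 147/6 = 24.5

24.5


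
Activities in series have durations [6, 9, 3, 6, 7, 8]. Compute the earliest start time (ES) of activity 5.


Activity 5 starts after activities 1 through 4 complete.
Predecessor durations: [6, 9, 3, 6]
ES = 6 + 9 + 3 + 6 = 24

24


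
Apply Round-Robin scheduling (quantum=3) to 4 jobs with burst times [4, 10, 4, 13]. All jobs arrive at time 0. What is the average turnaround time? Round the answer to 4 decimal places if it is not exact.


Time quantum = 3
Execution trace:
  J1 runs 3 units, time = 3
  J2 runs 3 units, time = 6
  J3 runs 3 units, time = 9
  J4 runs 3 units, time = 12
  J1 runs 1 units, time = 13
  J2 runs 3 units, time = 16
  J3 runs 1 units, time = 17
  J4 runs 3 units, time = 20
  J2 runs 3 units, time = 23
  J4 runs 3 units, time = 26
  J2 runs 1 units, time = 27
  J4 runs 3 units, time = 30
  J4 runs 1 units, time = 31
Finish times: [13, 27, 17, 31]
Average turnaround = 88/4 = 22.0

22.0


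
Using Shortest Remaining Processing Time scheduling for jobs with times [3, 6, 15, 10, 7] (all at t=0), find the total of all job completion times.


Since all jobs arrive at t=0, SRPT equals SPT ordering.
SPT order: [3, 6, 7, 10, 15]
Completion times:
  Job 1: p=3, C=3
  Job 2: p=6, C=9
  Job 3: p=7, C=16
  Job 4: p=10, C=26
  Job 5: p=15, C=41
Total completion time = 3 + 9 + 16 + 26 + 41 = 95

95


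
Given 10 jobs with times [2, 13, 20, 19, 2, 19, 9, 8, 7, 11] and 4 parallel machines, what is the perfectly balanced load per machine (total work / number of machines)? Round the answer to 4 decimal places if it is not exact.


Total processing time = 2 + 13 + 20 + 19 + 2 + 19 + 9 + 8 + 7 + 11 = 110
Number of machines = 4
Ideal balanced load = 110 / 4 = 27.5

27.5


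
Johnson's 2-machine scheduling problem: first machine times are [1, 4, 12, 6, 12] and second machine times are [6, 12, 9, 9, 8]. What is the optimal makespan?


Apply Johnson's rule:
  Group 1 (a <= b): [(1, 1, 6), (2, 4, 12), (4, 6, 9)]
  Group 2 (a > b): [(3, 12, 9), (5, 12, 8)]
Optimal job order: [1, 2, 4, 3, 5]
Schedule:
  Job 1: M1 done at 1, M2 done at 7
  Job 2: M1 done at 5, M2 done at 19
  Job 4: M1 done at 11, M2 done at 28
  Job 3: M1 done at 23, M2 done at 37
  Job 5: M1 done at 35, M2 done at 45
Makespan = 45

45


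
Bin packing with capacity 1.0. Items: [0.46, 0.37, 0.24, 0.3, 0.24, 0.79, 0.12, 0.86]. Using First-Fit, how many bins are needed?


Place items sequentially using First-Fit:
  Item 0.46 -> new Bin 1
  Item 0.37 -> Bin 1 (now 0.83)
  Item 0.24 -> new Bin 2
  Item 0.3 -> Bin 2 (now 0.54)
  Item 0.24 -> Bin 2 (now 0.78)
  Item 0.79 -> new Bin 3
  Item 0.12 -> Bin 1 (now 0.95)
  Item 0.86 -> new Bin 4
Total bins used = 4

4


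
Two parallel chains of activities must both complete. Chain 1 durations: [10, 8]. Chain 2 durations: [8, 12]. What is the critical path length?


Path A total = 10 + 8 = 18
Path B total = 8 + 12 = 20
Critical path = longest path = max(18, 20) = 20

20


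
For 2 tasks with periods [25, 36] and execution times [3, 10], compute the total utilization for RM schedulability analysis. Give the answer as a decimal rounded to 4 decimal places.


Compute individual utilizations (exact fractions):
  Task 1: C/T = 3/25 (approx. 0.12)
  Task 2: C/T = 10/36 = 5/18 (approx. 0.2778)
Total utilization U = 3/25 + 5/18 = 179/450
Rounded to 4 decimal places: U = 0.3978
RM (Liu & Layland) bound for 2 tasks = 0.828427; compare with U = 179/450 (approx. 0.397778)
U <= bound, so schedulable by RM sufficient condition.

0.3978


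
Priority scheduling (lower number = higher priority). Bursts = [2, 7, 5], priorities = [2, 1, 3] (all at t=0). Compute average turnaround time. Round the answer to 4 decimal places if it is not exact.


Sort by priority (ascending = highest first):
Order: [(1, 7), (2, 2), (3, 5)]
Completion times:
  Priority 1, burst=7, C=7
  Priority 2, burst=2, C=9
  Priority 3, burst=5, C=14
Average turnaround = 30/3 = 10.0

10.0


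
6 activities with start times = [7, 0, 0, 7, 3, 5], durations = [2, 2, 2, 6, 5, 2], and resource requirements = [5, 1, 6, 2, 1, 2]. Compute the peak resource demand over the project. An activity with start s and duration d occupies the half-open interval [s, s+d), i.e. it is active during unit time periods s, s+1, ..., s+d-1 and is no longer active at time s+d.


Each activity i is active on [start_i, start_i + duration_i).
Compute total resource usage per time slot:
  t=0: active resources = [1, 6], total = 7
  t=1: active resources = [1, 6], total = 7
  t=2: active resources = [], total = 0
  t=3: active resources = [1], total = 1
  t=4: active resources = [1], total = 1
  t=5: active resources = [1, 2], total = 3
  t=6: active resources = [1, 2], total = 3
  t=7: active resources = [5, 2, 1], total = 8
  t=8: active resources = [5, 2], total = 7
  t=9: active resources = [2], total = 2
  t=10: active resources = [2], total = 2
  t=11: active resources = [2], total = 2
  t=12: active resources = [2], total = 2
Peak resource demand = 8

8


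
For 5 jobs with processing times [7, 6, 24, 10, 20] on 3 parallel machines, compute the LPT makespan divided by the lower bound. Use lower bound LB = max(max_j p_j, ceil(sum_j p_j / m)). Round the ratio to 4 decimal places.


LPT order: [24, 20, 10, 7, 6]
Machine loads after assignment: [24, 20, 23]
LPT makespan = 24
Lower bound = max(max_job, ceil(total/3)) = max(24, 23) = 24
Ratio = 24 / 24 = 1.0

1.0


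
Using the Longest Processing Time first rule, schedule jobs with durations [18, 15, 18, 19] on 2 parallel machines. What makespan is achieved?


Sort jobs in decreasing order (LPT): [19, 18, 18, 15]
Assign each job to the least loaded machine:
  Machine 1: jobs [19, 15], load = 34
  Machine 2: jobs [18, 18], load = 36
Makespan = max load = 36

36


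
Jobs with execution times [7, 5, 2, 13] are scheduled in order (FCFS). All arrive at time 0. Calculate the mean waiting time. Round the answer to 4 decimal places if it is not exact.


FCFS order (as given): [7, 5, 2, 13]
Waiting times:
  Job 1: wait = 0
  Job 2: wait = 7
  Job 3: wait = 12
  Job 4: wait = 14
Sum of waiting times = 33
Average waiting time = 33/4 = 8.25

8.25


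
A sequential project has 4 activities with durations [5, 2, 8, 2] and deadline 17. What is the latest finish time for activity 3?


LF(activity 3) = deadline - sum of successor durations
Successors: activities 4 through 4 with durations [2]
Sum of successor durations = 2
LF = 17 - 2 = 15

15


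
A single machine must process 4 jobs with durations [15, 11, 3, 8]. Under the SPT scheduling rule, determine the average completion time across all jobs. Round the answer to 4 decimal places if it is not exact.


Sort jobs by processing time (SPT order): [3, 8, 11, 15]
Compute completion times sequentially:
  Job 1: processing = 3, completes at 3
  Job 2: processing = 8, completes at 11
  Job 3: processing = 11, completes at 22
  Job 4: processing = 15, completes at 37
Sum of completion times = 73
Average completion time = 73/4 = 18.25

18.25


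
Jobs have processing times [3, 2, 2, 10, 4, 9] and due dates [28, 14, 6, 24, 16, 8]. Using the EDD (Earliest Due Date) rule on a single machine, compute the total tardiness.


Sort by due date (EDD order): [(2, 6), (9, 8), (2, 14), (4, 16), (10, 24), (3, 28)]
Compute completion times and tardiness:
  Job 1: p=2, d=6, C=2, tardiness=max(0,2-6)=0
  Job 2: p=9, d=8, C=11, tardiness=max(0,11-8)=3
  Job 3: p=2, d=14, C=13, tardiness=max(0,13-14)=0
  Job 4: p=4, d=16, C=17, tardiness=max(0,17-16)=1
  Job 5: p=10, d=24, C=27, tardiness=max(0,27-24)=3
  Job 6: p=3, d=28, C=30, tardiness=max(0,30-28)=2
Total tardiness = 9

9


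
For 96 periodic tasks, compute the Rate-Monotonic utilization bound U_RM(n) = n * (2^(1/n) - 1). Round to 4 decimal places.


Compute 2^(1/96) = 1.0072464122
Subtract 1: 1.0072464122 - 1 = 0.0072464122
Multiply by n: 96 * 0.0072464122 = 0.6956555712
Round to 4 dp: 0.6957

0.6957


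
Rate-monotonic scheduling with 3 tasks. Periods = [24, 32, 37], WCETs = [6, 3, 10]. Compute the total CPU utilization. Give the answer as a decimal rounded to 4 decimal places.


Compute individual utilizations (exact fractions):
  Task 1: C/T = 6/24 = 1/4 (approx. 0.25)
  Task 2: C/T = 3/32 (approx. 0.0938)
  Task 3: C/T = 10/37 (approx. 0.2703)
Total utilization U = 1/4 + 3/32 + 10/37 = 727/1184
Rounded to 4 decimal places: U = 0.6140
RM (Liu & Layland) bound for 3 tasks = 0.779763; compare with U = 727/1184 (approx. 0.614020)
U <= bound, so schedulable by RM sufficient condition.

0.6140


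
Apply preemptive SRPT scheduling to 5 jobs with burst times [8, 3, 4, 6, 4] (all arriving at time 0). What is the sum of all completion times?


Since all jobs arrive at t=0, SRPT equals SPT ordering.
SPT order: [3, 4, 4, 6, 8]
Completion times:
  Job 1: p=3, C=3
  Job 2: p=4, C=7
  Job 3: p=4, C=11
  Job 4: p=6, C=17
  Job 5: p=8, C=25
Total completion time = 3 + 7 + 11 + 17 + 25 = 63

63


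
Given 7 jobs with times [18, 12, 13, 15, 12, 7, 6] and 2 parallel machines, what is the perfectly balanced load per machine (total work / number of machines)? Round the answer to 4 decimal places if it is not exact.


Total processing time = 18 + 12 + 13 + 15 + 12 + 7 + 6 = 83
Number of machines = 2
Ideal balanced load = 83 / 2 = 41.5

41.5


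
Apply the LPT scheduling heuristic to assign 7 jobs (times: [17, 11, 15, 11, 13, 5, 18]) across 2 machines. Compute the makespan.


Sort jobs in decreasing order (LPT): [18, 17, 15, 13, 11, 11, 5]
Assign each job to the least loaded machine:
  Machine 1: jobs [18, 13, 11, 5], load = 47
  Machine 2: jobs [17, 15, 11], load = 43
Makespan = max load = 47

47


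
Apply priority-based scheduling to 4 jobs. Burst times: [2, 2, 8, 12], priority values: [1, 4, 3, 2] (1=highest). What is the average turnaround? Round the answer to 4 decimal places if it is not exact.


Sort by priority (ascending = highest first):
Order: [(1, 2), (2, 12), (3, 8), (4, 2)]
Completion times:
  Priority 1, burst=2, C=2
  Priority 2, burst=12, C=14
  Priority 3, burst=8, C=22
  Priority 4, burst=2, C=24
Average turnaround = 62/4 = 15.5

15.5


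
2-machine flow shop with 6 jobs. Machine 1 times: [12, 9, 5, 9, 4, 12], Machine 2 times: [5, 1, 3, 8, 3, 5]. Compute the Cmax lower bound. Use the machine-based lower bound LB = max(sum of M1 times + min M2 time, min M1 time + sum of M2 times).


LB1 = sum(M1 times) + min(M2 times) = 51 + 1 = 52
LB2 = min(M1 times) + sum(M2 times) = 4 + 25 = 29
Lower bound = max(LB1, LB2) = max(52, 29) = 52

52


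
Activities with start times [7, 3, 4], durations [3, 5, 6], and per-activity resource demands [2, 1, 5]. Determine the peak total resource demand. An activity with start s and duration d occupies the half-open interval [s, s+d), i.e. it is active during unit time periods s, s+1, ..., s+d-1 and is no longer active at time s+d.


Each activity i is active on [start_i, start_i + duration_i).
Compute total resource usage per time slot:
  t=0: active resources = [], total = 0
  t=1: active resources = [], total = 0
  t=2: active resources = [], total = 0
  t=3: active resources = [1], total = 1
  t=4: active resources = [1, 5], total = 6
  t=5: active resources = [1, 5], total = 6
  t=6: active resources = [1, 5], total = 6
  t=7: active resources = [2, 1, 5], total = 8
  t=8: active resources = [2, 5], total = 7
  t=9: active resources = [2, 5], total = 7
Peak resource demand = 8

8
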